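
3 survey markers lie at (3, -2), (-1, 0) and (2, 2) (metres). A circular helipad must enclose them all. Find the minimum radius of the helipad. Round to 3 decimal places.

2.374

Call the three points A, B, C in the order given.
Side lengths²: AB² = 20, AC² = 17, BC² = 13.
Since AB² = 20 < 17 + 13 = 30, the triangle is acute, so the smallest enclosing circle is the circumcircle.
Circumcentre = (19/14, -2/7), r² = 1105/196.
r = √(1105/196) ≈ 2.374.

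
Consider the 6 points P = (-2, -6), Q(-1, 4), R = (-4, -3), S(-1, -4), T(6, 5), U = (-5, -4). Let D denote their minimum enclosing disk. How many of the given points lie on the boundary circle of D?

By Welzl's lemma the MEC is supported by two points (diametrically opposite) or three points (on a circumcircle).
The farthest pair is T–U with squared distance 202. The circle on this segment as diameter has centre (0.5, 0.5) and r² = 202/4 = 50.5.
Check P: distance² to centre = 48.5 ≤ 50.5, so it lies inside.
All remaining points lie in this disk, and no smaller disk contains both endpoints, so this is the minimum enclosing circle.
The points at distance exactly r from the centre are T, U — 2 points.

2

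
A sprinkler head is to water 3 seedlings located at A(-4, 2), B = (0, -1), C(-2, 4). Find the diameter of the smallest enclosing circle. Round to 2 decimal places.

Side lengths²: AB² = 25, AC² = 8, BC² = 29.
Since BC² = 29 < 25 + 8 = 33, the triangle is acute, so the smallest enclosing circle is the circumcircle.
Circumcentre = (-19/14, 19/14), r² = 725/98.
Diameter = 2r = 2√(725/98) ≈ 5.44.

5.44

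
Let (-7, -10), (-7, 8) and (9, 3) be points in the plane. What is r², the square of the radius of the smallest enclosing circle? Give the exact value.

116.6259765625

Call the three points A, B, C in the order given.
Side lengths²: AB² = 324, AC² = 425, BC² = 281.
Since AC² = 425 < 324 + 281 = 605, the triangle is acute, so the smallest enclosing circle is the circumcircle.
Circumcentre = (-1.03125, -1), r² = 116.6259765625.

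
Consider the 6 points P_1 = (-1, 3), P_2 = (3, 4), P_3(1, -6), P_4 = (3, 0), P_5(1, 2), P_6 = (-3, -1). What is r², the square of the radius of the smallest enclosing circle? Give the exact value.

26

The farthest pair is P_2–P_3 with squared distance 104. The circle on this segment as diameter has centre (2, -1) and r² = 104/4 = 26.
Check P_1: distance² to centre = 25 ≤ 26, so it lies inside.
All remaining points lie in this disk, and no smaller disk contains both endpoints, so this is the minimum enclosing circle.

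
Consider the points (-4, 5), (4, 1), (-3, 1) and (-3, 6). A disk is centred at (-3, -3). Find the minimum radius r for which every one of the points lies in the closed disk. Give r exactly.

9

The required radius is the distance from (-3, -3) to the farthest point.
Squared distances: 65, 65, 16, 81.
Maximum is 81, attained at (-3, 6).
r = √81 = 9.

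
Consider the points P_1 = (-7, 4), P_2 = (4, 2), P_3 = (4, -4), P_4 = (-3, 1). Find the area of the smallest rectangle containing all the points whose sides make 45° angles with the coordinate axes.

85.5

In coordinates u = x + y, v = x − y the rectangle is axis-aligned; the map (x,y)→(u,v) scales areas by 2.
u-values: -3, 6, 0, -2; range = 6 − (-3) = 9.
v-values: -11, 2, 8, -4; range = 8 − (-11) = 19.
Area = (9 × 19) / 2 = 85.5.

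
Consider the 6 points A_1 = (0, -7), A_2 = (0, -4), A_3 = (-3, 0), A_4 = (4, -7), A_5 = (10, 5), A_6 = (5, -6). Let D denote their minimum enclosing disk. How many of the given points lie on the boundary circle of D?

3

The minimum enclosing circle of a finite set is fixed by two of the points (as a diameter) or three (as a circumcircle).
The minimum enclosing circle is determined by three boundary points: A_1, A_3, A_5.
Their circumcentre is (253/53, -43/53) with r² = 171593/2809.
The farthest remaining point A_4 is at distance² 109265/2809 ≤ 171593/2809.
The points at distance exactly r from the centre are A_1, A_3, A_5 — 3 points.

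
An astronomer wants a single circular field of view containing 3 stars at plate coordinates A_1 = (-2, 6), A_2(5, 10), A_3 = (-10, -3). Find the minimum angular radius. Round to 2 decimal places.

Side lengths²: A_1A_2² = 65, A_1A_3² = 145, A_2A_3² = 394.
Since A_2A_3² = 394 ≥ 145 + 65 = 210, the angle opposite A_2A_3 is not acute, so the smallest enclosing circle has A_2A_3 as diameter.
Centre = midpoint of A_2A_3 = (-2.5, 3.5), r² = 394/4 = 98.5.
r = √(98.5) ≈ 9.92.

9.92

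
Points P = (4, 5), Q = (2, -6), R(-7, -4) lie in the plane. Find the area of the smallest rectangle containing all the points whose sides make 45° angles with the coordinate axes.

In coordinates u = x + y, v = x − y the rectangle is axis-aligned; the map (x,y)→(u,v) scales areas by 2.
u-values: 9, -4, -11; range = 9 − (-11) = 20.
v-values: -1, 8, -3; range = 8 − (-3) = 11.
Area = (20 × 11) / 2 = 110.

110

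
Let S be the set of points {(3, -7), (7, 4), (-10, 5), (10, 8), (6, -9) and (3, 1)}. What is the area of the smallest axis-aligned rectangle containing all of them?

340

x ranges over [-10, 10], width 20.
y ranges over [-9, 8], height 17.
Area = 20 × 17 = 340.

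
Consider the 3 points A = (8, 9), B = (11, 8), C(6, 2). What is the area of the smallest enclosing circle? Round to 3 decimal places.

Side lengths²: AB² = 10, AC² = 53, BC² = 61.
Since BC² = 61 < 53 + 10 = 63, the triangle is acute, so the smallest enclosing circle is the circumcircle.
Circumcentre = (385/46, 235/46), r² = 16165/1058.
Area = π·r² = π·16165/1058 ≈ 48.000.

48.000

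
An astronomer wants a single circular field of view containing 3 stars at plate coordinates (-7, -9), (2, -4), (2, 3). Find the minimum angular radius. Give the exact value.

Call the three points A, B, C in the order given.
Side lengths²: AB² = 106, AC² = 225, BC² = 49.
Since AC² = 225 ≥ 106 + 49 = 155, the angle opposite AC is not acute, so the smallest enclosing circle has AC as diameter.
Centre = midpoint of AC = (-2.5, -3), r² = 225/4 = 56.25.
r = √(56.25) = 7.5.

7.5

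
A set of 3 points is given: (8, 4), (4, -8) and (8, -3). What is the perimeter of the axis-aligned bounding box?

Width = max x − min x = 8 − 4 = 4.
Height = max y − min y = 4 − (-8) = 12.
Perimeter = 2(4 + 12) = 32.

32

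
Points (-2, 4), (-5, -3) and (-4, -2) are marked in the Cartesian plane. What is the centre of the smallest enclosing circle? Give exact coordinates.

(-3.5, 0.5)

Call the three points A, B, C in the order given.
Side lengths²: AB² = 58, AC² = 40, BC² = 2.
Since AB² = 58 ≥ 40 + 2 = 42, the angle opposite AB is not acute, so the smallest enclosing circle has AB as diameter.
Centre = midpoint of AB = (-3.5, 0.5), r² = 58/4 = 14.5.
Centre = (-3.5, 0.5).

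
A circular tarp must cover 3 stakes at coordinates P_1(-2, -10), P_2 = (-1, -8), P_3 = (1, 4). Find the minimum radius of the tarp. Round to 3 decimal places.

Side lengths²: P_1P_2² = 5, P_1P_3² = 205, P_2P_3² = 148.
Since P_1P_3² = 205 ≥ 148 + 5 = 153, the angle opposite P_1P_3 is not acute, so the smallest enclosing circle has P_1P_3 as diameter.
Centre = midpoint of P_1P_3 = (-0.5, -3), r² = 205/4 = 51.25.
r = √(51.25) ≈ 7.159.

7.159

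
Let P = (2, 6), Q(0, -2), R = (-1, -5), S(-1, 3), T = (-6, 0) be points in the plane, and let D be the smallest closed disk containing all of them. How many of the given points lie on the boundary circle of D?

3

The minimum enclosing circle is determined by three boundary points: P, R, T.
Their circumcentre is (-2/7, 5/7) with r² = 1625/49.
The farthest remaining point Q is at distance² 365/49 ≤ 1625/49.
The points at distance exactly r from the centre are P, R, T — 3 points.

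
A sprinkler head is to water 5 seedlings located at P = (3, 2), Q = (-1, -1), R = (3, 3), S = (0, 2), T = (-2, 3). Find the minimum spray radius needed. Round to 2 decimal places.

The minimum enclosing circle is determined by three boundary points: Q, R, T.
Their circumcentre is (0.5, 1.5) with r² = 8.5.
The farthest remaining point P is at distance² 6.5 ≤ 8.5.
r = √(8.5) ≈ 2.92.

2.92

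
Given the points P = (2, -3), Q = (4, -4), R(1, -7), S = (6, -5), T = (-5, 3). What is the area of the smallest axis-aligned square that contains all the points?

The bounding box has width 11 and height 10.
An axis-aligned square enclosing the set must have side ≥ max(width, height).
So the minimum side is max(11, 10) = 11.
Area = 11² = 121.

121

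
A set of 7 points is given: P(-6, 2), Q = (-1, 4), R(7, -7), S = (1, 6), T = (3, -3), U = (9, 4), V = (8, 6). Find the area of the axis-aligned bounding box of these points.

195

x ranges over [-6, 9], width 15.
y ranges over [-7, 6], height 13.
Area = 15 × 13 = 195.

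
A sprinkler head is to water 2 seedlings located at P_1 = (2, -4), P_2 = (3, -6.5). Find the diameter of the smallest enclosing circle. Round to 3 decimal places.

2.693

The smallest circle enclosing two points has them as diameter endpoints.
Centre = midpoint = (2.5, -5.25); r² = |P_1P_2|²/4 = 7.25/4 = 1.8125.
Diameter = 2r = 2√(1.8125) ≈ 2.693.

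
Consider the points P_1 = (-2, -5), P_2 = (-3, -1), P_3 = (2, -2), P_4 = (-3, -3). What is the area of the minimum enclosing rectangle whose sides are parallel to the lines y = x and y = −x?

21

In coordinates u = x + y, v = x − y the rectangle is axis-aligned; the map (x,y)→(u,v) scales areas by 2.
u-values: -7, -4, 0, -6; range = 0 − (-7) = 7.
v-values: 3, -2, 4, 0; range = 4 − (-2) = 6.
Area = (7 × 6) / 2 = 21.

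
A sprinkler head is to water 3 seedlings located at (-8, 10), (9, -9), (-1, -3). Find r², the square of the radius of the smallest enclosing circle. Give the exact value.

162.5

Call the three points A, B, C in the order given.
Side lengths²: AB² = 650, AC² = 218, BC² = 136.
Since AB² = 650 ≥ 218 + 136 = 354, the angle opposite AB is not acute, so the smallest enclosing circle has AB as diameter.
Centre = midpoint of AB = (0.5, 0.5), r² = 650/4 = 162.5.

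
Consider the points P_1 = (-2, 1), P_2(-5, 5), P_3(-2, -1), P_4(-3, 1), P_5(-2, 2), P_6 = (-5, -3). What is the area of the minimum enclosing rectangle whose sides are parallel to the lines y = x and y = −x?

In coordinates u = x + y, v = x − y the rectangle is axis-aligned; the map (x,y)→(u,v) scales areas by 2.
u-values: -1, 0, -3, -2, 0, -8; range = 0 − (-8) = 8.
v-values: -3, -10, -1, -4, -4, -2; range = -1 − (-10) = 9.
Area = (8 × 9) / 2 = 36.

36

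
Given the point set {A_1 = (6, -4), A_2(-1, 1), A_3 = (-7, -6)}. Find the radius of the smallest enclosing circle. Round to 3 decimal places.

6.576

Side lengths²: A_1A_2² = 74, A_1A_3² = 173, A_2A_3² = 85.
Since A_1A_3² = 173 ≥ 85 + 74 = 159, the angle opposite A_1A_3 is not acute, so the smallest enclosing circle has A_1A_3 as diameter.
Centre = midpoint of A_1A_3 = (-0.5, -5), r² = 173/4 = 43.25.
r = √(43.25) ≈ 6.576.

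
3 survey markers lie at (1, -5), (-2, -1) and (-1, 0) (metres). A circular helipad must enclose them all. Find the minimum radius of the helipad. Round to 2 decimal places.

2.69

Call the three points A, B, C in the order given.
Side lengths²: AB² = 25, AC² = 29, BC² = 2.
Since AC² = 29 ≥ 25 + 2 = 27, the angle opposite AC is not acute, so the smallest enclosing circle has AC as diameter.
Centre = midpoint of AC = (0, -2.5), r² = 29/4 = 7.25.
r = √(7.25) ≈ 2.69.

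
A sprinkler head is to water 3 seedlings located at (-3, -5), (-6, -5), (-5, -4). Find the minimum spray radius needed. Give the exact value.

1.5

Call the three points A, B, C in the order given.
Side lengths²: AB² = 9, AC² = 5, BC² = 2.
Since AB² = 9 ≥ 5 + 2 = 7, the angle opposite AB is not acute, so the smallest enclosing circle has AB as diameter.
Centre = midpoint of AB = (-4.5, -5), r² = 9/4 = 2.25.
r = √(2.25) = 1.5.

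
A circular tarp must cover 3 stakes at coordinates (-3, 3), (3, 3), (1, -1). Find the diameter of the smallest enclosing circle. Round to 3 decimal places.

6.325

Call the three points A, B, C in the order given.
Side lengths²: AB² = 36, AC² = 32, BC² = 20.
Since AB² = 36 < 32 + 20 = 52, the triangle is acute, so the smallest enclosing circle is the circumcircle.
Circumcentre = (0, 2), r² = 10.
Diameter = 2r = 2√10 ≈ 6.325.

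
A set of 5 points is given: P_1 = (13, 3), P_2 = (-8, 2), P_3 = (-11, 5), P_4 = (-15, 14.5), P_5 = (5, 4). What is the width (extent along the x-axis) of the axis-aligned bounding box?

max x = 13, min x = -15, so width = 28.

28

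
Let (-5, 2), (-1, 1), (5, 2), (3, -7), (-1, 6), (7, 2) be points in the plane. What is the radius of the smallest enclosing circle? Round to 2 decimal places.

6.80

A smallest enclosing disk is always determined by at most three of the input points on its boundary.
The farthest pair is (3, -7)–(-1, 6) with squared distance 185. The circle on this segment as diameter has centre (1, -0.5) and r² = 185/4 = 46.25.
Check (-5, 2): distance² to centre = 42.25 ≤ 46.25, so it lies inside.
All remaining points lie in this disk, and no smaller disk contains both endpoints, so this is the minimum enclosing circle.
r = √(46.25) ≈ 6.80.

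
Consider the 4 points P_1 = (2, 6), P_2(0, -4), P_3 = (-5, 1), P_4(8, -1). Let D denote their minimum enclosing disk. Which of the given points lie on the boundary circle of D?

P_3, P_4

The farthest pair is P_3–P_4 with squared distance 173. The circle on this segment as diameter has centre (1.5, 0) and r² = 173/4 = 43.25.
Check P_1: distance² to centre = 36.25 ≤ 43.25, so it lies inside.
All remaining points lie in this disk, and no smaller disk contains both endpoints, so this is the minimum enclosing circle.
The points at distance exactly r from the centre are P_3, P_4 — 2 points.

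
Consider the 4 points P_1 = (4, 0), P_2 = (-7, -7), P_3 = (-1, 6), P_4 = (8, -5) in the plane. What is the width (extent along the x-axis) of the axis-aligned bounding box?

15

max x = 8, min x = -7, so width = 15.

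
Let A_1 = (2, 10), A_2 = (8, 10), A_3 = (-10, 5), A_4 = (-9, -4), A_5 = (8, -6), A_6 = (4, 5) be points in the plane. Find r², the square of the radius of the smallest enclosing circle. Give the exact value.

The minimum enclosing circle of a finite set is fixed by two of the points (as a diameter) or three (as a circumcircle).
The minimum enclosing circle is determined by three boundary points: A_2, A_4, A_5.
Their circumcentre is (11/34, 2) with r² = 142105/1156.
The farthest remaining point A_3 is at distance² 133605/1156 ≤ 142105/1156.

142105/1156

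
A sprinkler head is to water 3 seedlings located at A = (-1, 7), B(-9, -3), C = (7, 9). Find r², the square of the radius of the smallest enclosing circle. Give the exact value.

100

Side lengths²: AB² = 164, AC² = 68, BC² = 400.
Since BC² = 400 ≥ 164 + 68 = 232, the angle opposite BC is not acute, so the smallest enclosing circle has BC as diameter.
Centre = midpoint of BC = (-1, 3), r² = 400/4 = 100.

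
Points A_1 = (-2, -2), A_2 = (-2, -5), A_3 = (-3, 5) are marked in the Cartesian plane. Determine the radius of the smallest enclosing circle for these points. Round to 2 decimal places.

5.02

Side lengths²: A_1A_2² = 9, A_1A_3² = 50, A_2A_3² = 101.
Since A_2A_3² = 101 ≥ 50 + 9 = 59, the angle opposite A_2A_3 is not acute, so the smallest enclosing circle has A_2A_3 as diameter.
Centre = midpoint of A_2A_3 = (-2.5, 0), r² = 101/4 = 25.25.
r = √(25.25) ≈ 5.02.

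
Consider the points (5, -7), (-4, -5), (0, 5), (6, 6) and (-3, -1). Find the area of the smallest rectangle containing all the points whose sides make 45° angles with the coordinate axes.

178.5

In coordinates u = x + y, v = x − y the rectangle is axis-aligned; the map (x,y)→(u,v) scales areas by 2.
u-values: -2, -9, 5, 12, -4; range = 12 − (-9) = 21.
v-values: 12, 1, -5, 0, -2; range = 12 − (-5) = 17.
Area = (21 × 17) / 2 = 178.5.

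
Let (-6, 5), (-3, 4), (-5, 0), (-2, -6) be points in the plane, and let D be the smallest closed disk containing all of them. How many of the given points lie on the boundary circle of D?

The farthest pair is (-6, 5)–(-2, -6) with squared distance 137. The circle on this segment as diameter has centre (-4, -0.5) and r² = 137/4 = 34.25.
Check (-3, 4): distance² to centre = 21.25 ≤ 34.25, so it lies inside.
All remaining points lie in this disk, and no smaller disk contains both endpoints, so this is the minimum enclosing circle.
The points at distance exactly r from the centre are (-6, 5), (-2, -6) — 2 points.

2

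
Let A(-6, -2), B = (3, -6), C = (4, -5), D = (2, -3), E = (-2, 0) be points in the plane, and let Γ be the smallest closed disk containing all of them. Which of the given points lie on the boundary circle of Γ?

A, C

A smallest enclosing disk is always determined by at most three of the input points on its boundary.
The farthest pair is A–C with squared distance 109. The circle on this segment as diameter has centre (-1, -3.5) and r² = 109/4 = 27.25.
Check B: distance² to centre = 22.25 ≤ 27.25, so it lies inside.
All remaining points lie in this disk, and no smaller disk contains both endpoints, so this is the minimum enclosing circle.
The points at distance exactly r from the centre are A, C — 2 points.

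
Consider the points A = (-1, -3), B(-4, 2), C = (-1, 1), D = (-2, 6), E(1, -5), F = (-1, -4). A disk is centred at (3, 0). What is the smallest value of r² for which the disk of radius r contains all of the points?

The required radius is the distance from (3, 0) to the farthest point.
Squared distances: 25, 53, 17, 61, 29, 32.
Maximum is 61, attained at D.

61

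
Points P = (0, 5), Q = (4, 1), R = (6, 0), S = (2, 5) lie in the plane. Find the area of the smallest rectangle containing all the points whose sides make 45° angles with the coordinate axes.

In coordinates u = x + y, v = x − y the rectangle is axis-aligned; the map (x,y)→(u,v) scales areas by 2.
u-values: 5, 5, 6, 7; range = 7 − 5 = 2.
v-values: -5, 3, 6, -3; range = 6 − (-5) = 11.
Area = (2 × 11) / 2 = 11.

11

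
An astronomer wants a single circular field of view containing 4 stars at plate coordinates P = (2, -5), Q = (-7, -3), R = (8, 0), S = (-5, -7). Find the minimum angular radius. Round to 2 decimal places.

7.65

The minimum enclosing circle is determined by three boundary points: Q, R, S.
Their circumcentre is (6/11, -19/11) with r² = 7085/121.
The farthest remaining point P is at distance² 1552/121 ≤ 7085/121.
r = √(7085/121) ≈ 7.65.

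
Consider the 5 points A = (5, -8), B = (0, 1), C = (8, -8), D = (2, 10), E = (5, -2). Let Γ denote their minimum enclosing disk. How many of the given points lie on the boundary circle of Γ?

The minimum enclosing circle of a finite set is fixed by two of the points (as a diameter) or three (as a circumcircle).
The farthest pair is C–D with squared distance 360. The circle on this segment as diameter has centre (5, 1) and r² = 360/4 = 90.
Check A: distance² to centre = 81 ≤ 90, so it lies inside.
All remaining points lie in this disk, and no smaller disk contains both endpoints, so this is the minimum enclosing circle.
The points at distance exactly r from the centre are C, D — 2 points.

2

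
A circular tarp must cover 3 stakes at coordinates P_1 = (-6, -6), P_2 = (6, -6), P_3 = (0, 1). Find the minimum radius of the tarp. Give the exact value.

85/14

Side lengths²: P_1P_2² = 144, P_1P_3² = 85, P_2P_3² = 85.
Since P_1P_2² = 144 < 85 + 85 = 170, the triangle is acute, so the smallest enclosing circle is the circumcircle.
Circumcentre = (0, -71/14), r² = 7225/196.
r = √(7225/196) = 85/14.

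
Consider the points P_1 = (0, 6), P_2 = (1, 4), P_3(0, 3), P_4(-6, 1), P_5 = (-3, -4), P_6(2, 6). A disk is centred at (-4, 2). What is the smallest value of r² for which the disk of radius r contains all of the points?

The required radius is the distance from (-4, 2) to the farthest point.
Squared distances: 32, 29, 17, 5, 37, 52.
Maximum is 52, attained at P_6.

52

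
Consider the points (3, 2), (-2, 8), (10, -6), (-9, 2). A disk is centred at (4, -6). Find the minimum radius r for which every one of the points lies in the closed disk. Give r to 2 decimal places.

15.26

The required radius is the distance from (4, -6) to the farthest point.
Squared distances: 65, 232, 36, 233.
Maximum is 233, attained at (-9, 2).
r = √233 ≈ 15.26.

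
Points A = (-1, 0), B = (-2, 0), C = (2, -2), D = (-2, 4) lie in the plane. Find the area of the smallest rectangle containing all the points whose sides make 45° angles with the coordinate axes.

20

In coordinates u = x + y, v = x − y the rectangle is axis-aligned; the map (x,y)→(u,v) scales areas by 2.
u-values: -1, -2, 0, 2; range = 2 − (-2) = 4.
v-values: -1, -2, 4, -6; range = 4 − (-6) = 10.
Area = (4 × 10) / 2 = 20.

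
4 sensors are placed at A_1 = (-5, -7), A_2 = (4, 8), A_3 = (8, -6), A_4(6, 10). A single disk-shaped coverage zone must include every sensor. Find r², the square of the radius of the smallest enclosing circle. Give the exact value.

By Welzl's lemma the MEC is supported by two points (diametrically opposite) or three points (on a circumcircle).
The minimum enclosing circle is determined by three boundary points: A_1, A_3, A_4.
Their circumcentre is (19/21, 26/21) with r² = 45305/441.
The farthest remaining point A_2 is at distance² 24389/441 ≤ 45305/441.

45305/441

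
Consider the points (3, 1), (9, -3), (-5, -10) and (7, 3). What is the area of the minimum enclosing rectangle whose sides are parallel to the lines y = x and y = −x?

In coordinates u = x + y, v = x − y the rectangle is axis-aligned; the map (x,y)→(u,v) scales areas by 2.
u-values: 4, 6, -15, 10; range = 10 − (-15) = 25.
v-values: 2, 12, 5, 4; range = 12 − 2 = 10.
Area = (25 × 10) / 2 = 125.

125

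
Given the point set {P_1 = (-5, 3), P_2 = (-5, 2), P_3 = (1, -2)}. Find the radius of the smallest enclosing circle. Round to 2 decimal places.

3.91

Side lengths²: P_1P_2² = 1, P_1P_3² = 61, P_2P_3² = 52.
Since P_1P_3² = 61 ≥ 52 + 1 = 53, the angle opposite P_1P_3 is not acute, so the smallest enclosing circle has P_1P_3 as diameter.
Centre = midpoint of P_1P_3 = (-2, 0.5), r² = 61/4 = 15.25.
r = √(15.25) ≈ 3.91.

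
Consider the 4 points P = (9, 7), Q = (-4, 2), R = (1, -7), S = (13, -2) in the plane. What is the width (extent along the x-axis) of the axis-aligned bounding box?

max x = 13, min x = -4, so width = 17.

17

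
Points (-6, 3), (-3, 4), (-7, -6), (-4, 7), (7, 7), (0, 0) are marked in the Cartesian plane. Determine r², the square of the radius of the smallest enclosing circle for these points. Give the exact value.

91.25

A smallest enclosing disk is always determined by at most three of the input points on its boundary.
The farthest pair is (-7, -6)–(7, 7) with squared distance 365. The circle on this segment as diameter has centre (0, 0.5) and r² = 365/4 = 91.25.
Check (-6, 3): distance² to centre = 42.25 ≤ 91.25, so it lies inside.
All remaining points lie in this disk, and no smaller disk contains both endpoints, so this is the minimum enclosing circle.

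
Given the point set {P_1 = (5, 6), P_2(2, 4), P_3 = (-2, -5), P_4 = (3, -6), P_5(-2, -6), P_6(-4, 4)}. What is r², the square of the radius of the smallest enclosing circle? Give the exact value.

The minimum enclosing circle of a finite set is fixed by two of the points (as a diameter) or three (as a circumcircle).
The farthest pair is P_1–P_5 with squared distance 193. The circle on this segment as diameter has centre (1.5, 0) and r² = 193/4 = 48.25.
Check P_2: distance² to centre = 16.25 ≤ 48.25, so it lies inside.
All remaining points lie in this disk, and no smaller disk contains both endpoints, so this is the minimum enclosing circle.

48.25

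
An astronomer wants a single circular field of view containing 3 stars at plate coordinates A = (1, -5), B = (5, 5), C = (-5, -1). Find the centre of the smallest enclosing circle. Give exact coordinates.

Side lengths²: AB² = 116, AC² = 52, BC² = 136.
Since BC² = 136 < 116 + 52 = 168, the triangle is acute, so the smallest enclosing circle is the circumcircle.
Circumcentre = (12/19, 18/19), r² = 12818/361.
Centre = (12/19, 18/19).

(12/19, 18/19)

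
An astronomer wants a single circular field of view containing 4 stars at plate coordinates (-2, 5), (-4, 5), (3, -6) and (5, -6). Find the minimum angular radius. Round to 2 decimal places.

A smallest enclosing disk is always determined by at most three of the input points on its boundary.
The farthest pair is (-4, 5)–(5, -6) with squared distance 202. The circle on this segment as diameter has centre (0.5, -0.5) and r² = 202/4 = 50.5.
Check (-2, 5): distance² to centre = 36.5 ≤ 50.5, so it lies inside.
All remaining points lie in this disk, and no smaller disk contains both endpoints, so this is the minimum enclosing circle.
r = √(50.5) ≈ 7.11.

7.11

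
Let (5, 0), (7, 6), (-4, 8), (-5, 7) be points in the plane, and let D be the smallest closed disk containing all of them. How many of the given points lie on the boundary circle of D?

3

The minimum enclosing circle is determined by three boundary points: (5, 0), (7, 6), (-5, 7).
Their circumcentre is (63/74, 349/74) with r² = 108025/2738.
The farthest remaining point (-4, 8) is at distance² 93965/2738 ≤ 108025/2738.
The points at distance exactly r from the centre are (5, 0), (7, 6), (-5, 7) — 3 points.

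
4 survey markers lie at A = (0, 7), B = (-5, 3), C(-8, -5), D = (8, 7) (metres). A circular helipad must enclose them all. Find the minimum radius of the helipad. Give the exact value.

10

The farthest pair is C–D with squared distance 400. The circle on this segment as diameter has centre (0, 1) and r² = 400/4 = 100.
Check A: distance² to centre = 36 ≤ 100, so it lies inside.
All remaining points lie in this disk, and no smaller disk contains both endpoints, so this is the minimum enclosing circle.
r = √100 = 10.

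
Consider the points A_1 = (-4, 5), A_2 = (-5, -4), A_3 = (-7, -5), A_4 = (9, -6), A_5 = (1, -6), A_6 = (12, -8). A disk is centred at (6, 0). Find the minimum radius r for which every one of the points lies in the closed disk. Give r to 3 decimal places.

The required radius is the distance from (6, 0) to the farthest point.
Squared distances: 125, 137, 194, 45, 61, 100.
Maximum is 194, attained at A_3.
r = √194 ≈ 13.928.

13.928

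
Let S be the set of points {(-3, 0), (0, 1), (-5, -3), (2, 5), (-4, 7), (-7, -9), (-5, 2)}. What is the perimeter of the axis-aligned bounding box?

50

Width = max x − min x = 2 − (-7) = 9.
Height = max y − min y = 7 − (-9) = 16.
Perimeter = 2(9 + 16) = 50.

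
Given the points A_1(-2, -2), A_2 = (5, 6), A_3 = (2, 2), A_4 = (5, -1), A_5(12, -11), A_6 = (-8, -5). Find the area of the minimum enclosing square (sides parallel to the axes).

The bounding box has width 20 and height 17.
An axis-aligned square enclosing the set must have side ≥ max(width, height).
So the minimum side is max(20, 17) = 20.
Area = 20² = 400.

400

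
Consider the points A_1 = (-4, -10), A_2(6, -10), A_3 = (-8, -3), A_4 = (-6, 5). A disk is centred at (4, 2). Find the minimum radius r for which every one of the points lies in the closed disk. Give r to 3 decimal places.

14.422

The required radius is the distance from (4, 2) to the farthest point.
Squared distances: 208, 148, 169, 109.
Maximum is 208, attained at A_1.
r = √208 ≈ 14.422.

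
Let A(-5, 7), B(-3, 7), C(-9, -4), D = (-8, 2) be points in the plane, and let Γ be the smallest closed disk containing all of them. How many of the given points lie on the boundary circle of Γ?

The farthest pair is B–C with squared distance 157. The circle on this segment as diameter has centre (-6, 1.5) and r² = 157/4 = 39.25.
Check A: distance² to centre = 31.25 ≤ 39.25, so it lies inside.
All remaining points lie in this disk, and no smaller disk contains both endpoints, so this is the minimum enclosing circle.
The points at distance exactly r from the centre are B, C — 2 points.

2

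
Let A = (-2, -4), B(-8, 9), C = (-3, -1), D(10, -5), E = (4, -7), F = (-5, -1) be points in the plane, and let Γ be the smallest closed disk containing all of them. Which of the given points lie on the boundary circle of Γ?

The minimum enclosing circle of a finite set is fixed by two of the points (as a diameter) or three (as a circumcircle).
The farthest pair is B–D with squared distance 520. The circle on this segment as diameter has centre (1, 2) and r² = 520/4 = 130.
Check A: distance² to centre = 45 ≤ 130, so it lies inside.
All remaining points lie in this disk, and no smaller disk contains both endpoints, so this is the minimum enclosing circle.
The points at distance exactly r from the centre are B, D — 2 points.

B, D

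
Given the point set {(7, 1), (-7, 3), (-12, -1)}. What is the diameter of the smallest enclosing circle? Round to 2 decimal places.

Call the three points A, B, C in the order given.
Side lengths²: AB² = 200, AC² = 365, BC² = 41.
Since AC² = 365 ≥ 200 + 41 = 241, the angle opposite AC is not acute, so the smallest enclosing circle has AC as diameter.
Centre = midpoint of AC = (-2.5, 0), r² = 365/4 = 91.25.
Diameter = 2r = 2√(91.25) ≈ 19.10.

19.10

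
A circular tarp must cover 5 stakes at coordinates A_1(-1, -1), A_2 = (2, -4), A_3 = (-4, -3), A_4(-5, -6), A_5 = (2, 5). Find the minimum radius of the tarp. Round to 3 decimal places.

By Welzl's lemma the MEC is supported by two points (diametrically opposite) or three points (on a circumcircle).
The farthest pair is A_4–A_5 with squared distance 170. The circle on this segment as diameter has centre (-1.5, -0.5) and r² = 170/4 = 42.5.
Check A_1: distance² to centre = 0.5 ≤ 42.5, so it lies inside.
All remaining points lie in this disk, and no smaller disk contains both endpoints, so this is the minimum enclosing circle.
r = √(42.5) ≈ 6.519.

6.519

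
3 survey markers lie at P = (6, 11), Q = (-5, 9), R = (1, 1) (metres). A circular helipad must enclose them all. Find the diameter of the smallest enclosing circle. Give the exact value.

Side lengths²: PQ² = 125, PR² = 125, QR² = 100.
Since PR² = 125 < 125 + 100 = 225, the triangle is acute, so the smallest enclosing circle is the circumcircle.
Circumcentre = (1, 7.25), r² = 39.0625.
Diameter = 2r = 2√(39.0625) = 12.5.

12.5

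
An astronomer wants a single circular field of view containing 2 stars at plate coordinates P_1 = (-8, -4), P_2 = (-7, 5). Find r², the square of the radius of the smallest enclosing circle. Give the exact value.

The smallest circle enclosing two points has them as diameter endpoints.
Centre = midpoint = (-7.5, 0.5); r² = |P_1P_2|²/4 = 82/4 = 20.5.

20.5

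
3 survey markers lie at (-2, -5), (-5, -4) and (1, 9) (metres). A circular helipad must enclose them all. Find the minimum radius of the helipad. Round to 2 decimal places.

Call the three points A, B, C in the order given.
Side lengths²: AB² = 10, AC² = 205, BC² = 205.
Since BC² = 205 < 205 + 10 = 215, the triangle is acute, so the smallest enclosing circle is the circumcircle.
Circumcentre = (-23/18, 13/6), r² = 8405/162.
r = √(8405/162) ≈ 7.20.

7.20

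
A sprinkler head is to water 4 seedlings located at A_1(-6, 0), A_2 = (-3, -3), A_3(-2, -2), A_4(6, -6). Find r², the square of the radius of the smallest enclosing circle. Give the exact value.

A smallest enclosing disk is always determined by at most three of the input points on its boundary.
The farthest pair is A_1–A_4 with squared distance 180. The circle on this segment as diameter has centre (0, -3) and r² = 180/4 = 45.
Check A_2: distance² to centre = 9 ≤ 45, so it lies inside.
All remaining points lie in this disk, and no smaller disk contains both endpoints, so this is the minimum enclosing circle.

45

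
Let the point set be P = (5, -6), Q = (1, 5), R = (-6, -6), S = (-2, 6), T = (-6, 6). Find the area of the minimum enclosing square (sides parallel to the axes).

144

The bounding box has width 11 and height 12.
An axis-aligned square enclosing the set must have side ≥ max(width, height).
So the minimum side is max(11, 12) = 12.
Area = 12² = 144.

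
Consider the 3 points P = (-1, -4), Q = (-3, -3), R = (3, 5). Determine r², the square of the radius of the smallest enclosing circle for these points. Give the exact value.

12125/484

Side lengths²: PQ² = 5, PR² = 97, QR² = 100.
Since QR² = 100 < 97 + 5 = 102, the triangle is acute, so the smallest enclosing circle is the circumcircle.
Circumcentre = (2/11, 19/22), r² = 12125/484.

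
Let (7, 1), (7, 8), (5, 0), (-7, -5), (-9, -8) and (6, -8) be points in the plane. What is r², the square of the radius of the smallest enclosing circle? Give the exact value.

The farthest pair is (7, 8)–(-9, -8) with squared distance 512. The circle on this segment as diameter has centre (-1, 0) and r² = 512/4 = 128.
Check (7, 1): distance² to centre = 65 ≤ 128, so it lies inside.
All remaining points lie in this disk, and no smaller disk contains both endpoints, so this is the minimum enclosing circle.

128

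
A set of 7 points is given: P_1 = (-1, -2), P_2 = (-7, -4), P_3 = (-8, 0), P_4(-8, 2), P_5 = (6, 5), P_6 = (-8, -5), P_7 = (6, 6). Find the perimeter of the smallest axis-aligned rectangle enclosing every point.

Width = max x − min x = 6 − (-8) = 14.
Height = max y − min y = 6 − (-5) = 11.
Perimeter = 2(14 + 11) = 50.

50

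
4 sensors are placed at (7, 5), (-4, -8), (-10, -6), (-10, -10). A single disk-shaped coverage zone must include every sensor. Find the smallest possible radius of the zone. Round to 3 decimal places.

A smallest enclosing disk is always determined by at most three of the input points on its boundary.
The farthest pair is (7, 5)–(-10, -10) with squared distance 514. The circle on this segment as diameter has centre (-1.5, -2.5) and r² = 514/4 = 128.5.
Check (-4, -8): distance² to centre = 36.5 ≤ 128.5, so it lies inside.
All remaining points lie in this disk, and no smaller disk contains both endpoints, so this is the minimum enclosing circle.
r = √(128.5) ≈ 11.336.

11.336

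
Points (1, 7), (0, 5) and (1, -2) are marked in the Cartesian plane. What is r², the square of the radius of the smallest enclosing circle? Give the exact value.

Call the three points A, B, C in the order given.
Side lengths²: AB² = 5, AC² = 81, BC² = 50.
Since AC² = 81 ≥ 50 + 5 = 55, the angle opposite AC is not acute, so the smallest enclosing circle has AC as diameter.
Centre = midpoint of AC = (1, 2.5), r² = 81/4 = 20.25.

20.25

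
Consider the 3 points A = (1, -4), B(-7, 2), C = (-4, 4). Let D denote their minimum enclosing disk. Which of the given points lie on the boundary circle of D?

A, B, C

Side lengths²: AB² = 100, AC² = 89, BC² = 13.
Since AB² = 100 < 89 + 13 = 102, the triangle is acute, so the smallest enclosing circle is the circumcircle.
Circumcentre = (-99/34, -15/17), r² = 28925/1156.
The points at distance exactly r from the centre are A, B, C — 3 points.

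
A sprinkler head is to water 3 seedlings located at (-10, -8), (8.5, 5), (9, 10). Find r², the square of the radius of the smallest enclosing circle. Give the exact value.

171.25

Call the three points A, B, C in the order given.
Side lengths²: AB² = 511.25, AC² = 685, BC² = 25.25.
Since AC² = 685 ≥ 511.25 + 25.25 = 536.5, the angle opposite AC is not acute, so the smallest enclosing circle has AC as diameter.
Centre = midpoint of AC = (-0.5, 1), r² = 685/4 = 171.25.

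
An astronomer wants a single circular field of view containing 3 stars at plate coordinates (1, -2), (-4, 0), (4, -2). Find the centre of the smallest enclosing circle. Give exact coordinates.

(0, -1)

Call the three points A, B, C in the order given.
Side lengths²: AB² = 29, AC² = 9, BC² = 68.
Since BC² = 68 ≥ 29 + 9 = 38, the angle opposite BC is not acute, so the smallest enclosing circle has BC as diameter.
Centre = midpoint of BC = (0, -1), r² = 68/4 = 17.
Centre = (0, -1).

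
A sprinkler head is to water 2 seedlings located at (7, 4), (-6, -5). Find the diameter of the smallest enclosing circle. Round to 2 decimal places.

The smallest circle enclosing two points has them as diameter endpoints.
Centre = midpoint = (0.5, -0.5); r² = |(7, 4)−(-6, -5)|²/4 = 250/4 = 62.5.
Diameter = 2r = 2√(62.5) ≈ 15.81.

15.81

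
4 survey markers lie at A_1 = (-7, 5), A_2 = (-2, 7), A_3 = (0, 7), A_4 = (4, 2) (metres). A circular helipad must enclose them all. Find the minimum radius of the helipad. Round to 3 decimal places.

5.701

The farthest pair is A_1–A_4 with squared distance 130. The circle on this segment as diameter has centre (-1.5, 3.5) and r² = 130/4 = 32.5.
Check A_2: distance² to centre = 12.5 ≤ 32.5, so it lies inside.
All remaining points lie in this disk, and no smaller disk contains both endpoints, so this is the minimum enclosing circle.
r = √(32.5) ≈ 5.701.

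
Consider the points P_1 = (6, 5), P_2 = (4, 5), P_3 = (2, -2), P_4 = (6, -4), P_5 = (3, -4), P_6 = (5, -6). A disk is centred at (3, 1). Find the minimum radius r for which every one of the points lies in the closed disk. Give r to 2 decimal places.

7.28

The required radius is the distance from (3, 1) to the farthest point.
Squared distances: 25, 17, 10, 34, 25, 53.
Maximum is 53, attained at P_6.
r = √53 ≈ 7.28.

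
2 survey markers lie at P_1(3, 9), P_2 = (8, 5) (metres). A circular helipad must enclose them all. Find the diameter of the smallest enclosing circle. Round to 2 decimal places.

The smallest circle enclosing two points has them as diameter endpoints.
Centre = midpoint = (5.5, 7); r² = |P_1P_2|²/4 = 41/4 = 10.25.
Diameter = 2r = 2√(10.25) ≈ 6.40.

6.40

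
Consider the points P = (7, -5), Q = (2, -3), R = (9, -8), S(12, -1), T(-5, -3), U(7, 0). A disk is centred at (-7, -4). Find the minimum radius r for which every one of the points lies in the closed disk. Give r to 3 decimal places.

19.235

The required radius is the distance from (-7, -4) to the farthest point.
Squared distances: 197, 82, 272, 370, 5, 212.
Maximum is 370, attained at S.
r = √370 ≈ 19.235.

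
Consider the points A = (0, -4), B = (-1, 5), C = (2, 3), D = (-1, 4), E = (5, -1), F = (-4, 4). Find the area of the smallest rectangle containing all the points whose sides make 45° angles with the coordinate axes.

In coordinates u = x + y, v = x − y the rectangle is axis-aligned; the map (x,y)→(u,v) scales areas by 2.
u-values: -4, 4, 5, 3, 4, 0; range = 5 − (-4) = 9.
v-values: 4, -6, -1, -5, 6, -8; range = 6 − (-8) = 14.
Area = (9 × 14) / 2 = 63.

63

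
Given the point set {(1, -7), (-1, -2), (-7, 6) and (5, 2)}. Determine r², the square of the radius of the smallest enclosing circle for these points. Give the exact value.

113005/1922

A smallest enclosing disk is always determined by at most three of the input points on its boundary.
The minimum enclosing circle is determined by three boundary points: (1, -7), (-7, 6), (5, 2).
Their circumcentre is (-147/62, -7/62) with r² = 113005/1922.
The farthest remaining point (-1, -2) is at distance² 10457/1922 ≤ 113005/1922.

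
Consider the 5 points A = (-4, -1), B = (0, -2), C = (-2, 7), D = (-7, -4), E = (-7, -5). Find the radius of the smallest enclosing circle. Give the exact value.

The farthest pair is C–E with squared distance 169. The circle on this segment as diameter has centre (-4.5, 1) and r² = 169/4 = 42.25.
Check A: distance² to centre = 4.25 ≤ 42.25, so it lies inside.
All remaining points lie in this disk, and no smaller disk contains both endpoints, so this is the minimum enclosing circle.
r = √(42.25) = 6.5.

6.5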